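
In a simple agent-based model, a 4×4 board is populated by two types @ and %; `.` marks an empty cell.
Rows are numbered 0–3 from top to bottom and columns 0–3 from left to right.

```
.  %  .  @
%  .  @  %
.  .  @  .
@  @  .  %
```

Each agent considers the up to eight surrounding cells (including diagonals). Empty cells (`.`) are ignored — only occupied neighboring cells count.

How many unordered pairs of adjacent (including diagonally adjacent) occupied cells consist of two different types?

5

Scan each occupied cell's neighbors to the right and below (and the two forward diagonals) so each pair is counted once.
From row 0: 2 unlike of 4 pairs (running 2/4).
From row 1: 2 unlike of 3 pairs (running 4/7).
From row 2: 1 unlike of 2 pairs (running 5/9).
From row 3: 0 unlike of 1 pairs (running 5/10).
Total adjacent occupied pairs: 10; unlike-type pairs: 5.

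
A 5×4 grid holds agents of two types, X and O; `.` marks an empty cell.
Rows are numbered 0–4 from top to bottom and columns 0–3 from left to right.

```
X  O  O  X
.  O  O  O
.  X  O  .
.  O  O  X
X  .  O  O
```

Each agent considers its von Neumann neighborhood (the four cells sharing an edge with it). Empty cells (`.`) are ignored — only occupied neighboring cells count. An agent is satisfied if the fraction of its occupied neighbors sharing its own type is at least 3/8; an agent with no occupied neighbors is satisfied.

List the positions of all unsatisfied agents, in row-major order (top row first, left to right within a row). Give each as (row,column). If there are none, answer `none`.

(0,0), (0,3), (2,1), (3,3)

Row 0: (0,0)X 0/1 unhappy · (0,1)O 2/3 ok · (0,2)O 2/3 ok · (0,3)X 0/2 unhappy
Row 1: (1,1)O 2/3 ok · (1,2)O 4/4 ok · (1,3)O 1/2 ok
Row 2: (2,1)X 0/3 unhappy · (2,2)O 2/3 ok
Row 3: (3,1)O 1/2 ok · (3,2)O 3/4 ok · (3,3)X 0/2 unhappy
Row 4: (4,0)X 0/0 ok · (4,2)O 2/2 ok · (4,3)O 1/2 ok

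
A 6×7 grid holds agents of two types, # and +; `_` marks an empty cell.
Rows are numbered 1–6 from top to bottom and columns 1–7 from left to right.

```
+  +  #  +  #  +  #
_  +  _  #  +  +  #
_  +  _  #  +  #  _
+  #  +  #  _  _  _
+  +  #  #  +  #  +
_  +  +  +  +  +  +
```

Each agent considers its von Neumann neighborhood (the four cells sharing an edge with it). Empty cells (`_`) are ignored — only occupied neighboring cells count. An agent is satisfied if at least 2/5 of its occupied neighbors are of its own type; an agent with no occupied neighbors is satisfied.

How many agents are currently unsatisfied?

12

Row 1: (1,1)+ 1/1 satisfied · (1,2)+ 2/3 satisfied · (1,3)# 0/2 not · (1,4)+ 0/3 not · (1,5)# 0/3 not · (1,6)+ 1/3 not · (1,7)# 1/2 satisfied
Row 2: (2,2)+ 2/2 satisfied · (2,4)# 1/3 not · (2,5)+ 2/4 satisfied · (2,6)+ 2/4 satisfied · (2,7)# 1/2 satisfied
Row 3: (3,2)+ 1/2 satisfied · (3,4)# 2/3 satisfied · (3,5)+ 1/3 not · (3,6)# 0/2 not
Row 4: (4,1)+ 1/2 satisfied · (4,2)# 0/4 not · (4,3)+ 0/3 not · (4,4)# 2/3 satisfied
Row 5: (5,1)+ 2/2 satisfied · (5,2)+ 2/4 satisfied · (5,3)# 1/4 not · (5,4)# 2/4 satisfied · (5,5)+ 1/3 not · (5,6)# 0/3 not · (5,7)+ 1/2 satisfied
Row 6: (6,2)+ 2/2 satisfied · (6,3)+ 2/3 satisfied · (6,4)+ 2/3 satisfied · (6,5)+ 3/3 satisfied · (6,6)+ 2/3 satisfied · (6,7)+ 2/2 satisfied
Unsatisfied: (1,3), (1,4), (1,5), (1,6), (2,4), (3,5), (3,6), (4,2), (4,3), (5,3), (5,5), (5,6) — 12 in total.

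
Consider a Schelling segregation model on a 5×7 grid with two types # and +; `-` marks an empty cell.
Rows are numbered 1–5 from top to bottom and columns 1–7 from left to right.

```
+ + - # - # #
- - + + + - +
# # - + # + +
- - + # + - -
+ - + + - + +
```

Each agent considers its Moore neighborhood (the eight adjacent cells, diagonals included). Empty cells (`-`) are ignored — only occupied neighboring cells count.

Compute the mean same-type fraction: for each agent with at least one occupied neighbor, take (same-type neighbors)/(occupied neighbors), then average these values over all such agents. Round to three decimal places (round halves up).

0.632

(1,1)+ 1/1
(1,2)+ 2/2
(1,4)# 0/3
(1,6)# 1/3
(1,7)# 1/2
(2,3)+ 3/5
(2,4)+ 3/5
(2,5)+ 3/6
(2,7)+ 2/4
(3,1)# 1/1
(3,2)# 1/3
(3,4)+ 5/7
(3,5)# 1/6
(3,6)+ 4/5
(3,7)+ 2/2
(4,3)+ 3/5
(4,4)# 1/6
(4,5)+ 4/6
(5,1)+ — no occupied neighbors
(5,3)+ 2/3
(5,4)+ 3/4
(5,6)+ 2/2
(5,7)+ 1/1
Sum over 22 agents: 1/1 + 2/2 + 0/3 + 1/3 + 1/2 + 3/5 + 3/5 + 3/6 + 2/4 + 1/1 + 1/3 + 5/7 + 1/6 + 4/5 + 2/2 + 3/5 + 1/6 + 4/6 + 2/3 + 3/4 + 2/2 + 1/1 = 5837/420; mean = 5837/420 ÷ 22 = 5837/9240 = 0.631709… → 0.632.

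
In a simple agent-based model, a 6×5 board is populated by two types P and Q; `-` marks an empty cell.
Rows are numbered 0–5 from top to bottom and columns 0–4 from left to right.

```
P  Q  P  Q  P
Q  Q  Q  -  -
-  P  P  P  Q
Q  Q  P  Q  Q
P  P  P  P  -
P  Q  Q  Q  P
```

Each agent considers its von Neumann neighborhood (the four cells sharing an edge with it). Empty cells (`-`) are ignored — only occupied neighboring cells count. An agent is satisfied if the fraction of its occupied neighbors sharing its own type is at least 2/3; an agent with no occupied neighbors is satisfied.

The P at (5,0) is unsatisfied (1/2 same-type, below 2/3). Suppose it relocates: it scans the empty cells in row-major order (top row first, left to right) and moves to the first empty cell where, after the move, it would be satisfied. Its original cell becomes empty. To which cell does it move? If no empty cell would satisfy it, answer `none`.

(4,4)

Vacating (5,0). Empty cells in order:
  (1,3): 1/3 same-type → still unsatisfied.
  (1,4): 1/2 same-type → still unsatisfied.
  (2,0): 1/3 same-type → still unsatisfied.
  (4,4): 2/3 same-type → satisfied — stop here.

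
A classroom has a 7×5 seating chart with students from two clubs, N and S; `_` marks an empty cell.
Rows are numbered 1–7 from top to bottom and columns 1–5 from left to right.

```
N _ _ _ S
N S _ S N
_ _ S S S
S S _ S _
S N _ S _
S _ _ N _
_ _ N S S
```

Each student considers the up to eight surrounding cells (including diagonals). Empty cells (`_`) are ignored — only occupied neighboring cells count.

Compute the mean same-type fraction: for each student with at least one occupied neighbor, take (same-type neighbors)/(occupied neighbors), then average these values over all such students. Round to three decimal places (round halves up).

Row 1: (1,1)N 1/2 · (1,5)S 1/2
Row 2: (2,1)N 1/2 · (2,2)S 1/3 · (2,4)S 4/5 · (2,5)N 0/4
Row 3: (3,3)S 5/5 · (3,4)S 4/5 · (3,5)S 3/4
Row 4: (4,1)S 2/3 · (4,2)S 3/4 · (4,4)S 4/4
Row 5: (5,1)S 3/4 · (5,2)N 0/4 · (5,4)S 1/2
Row 6: (6,1)S 1/2 · (6,4)N 1/4
Row 7: (7,3)N 1/2 · (7,4)S 1/3 · (7,5)S 1/2
Sum over 20 students: 1/2 + 1/2 + 1/2 + 1/3 + 4/5 + 0/4 + 5/5 + 4/5 + 3/4 + 2/3 + 3/4 + 4/4 + 3/4 + 0/4 + 1/2 + 1/2 + 1/4 + 1/2 + 1/3 + 1/2 = 164/15; mean = 164/15 ÷ 20 = 41/75 = 0.546666… → 0.547.

0.547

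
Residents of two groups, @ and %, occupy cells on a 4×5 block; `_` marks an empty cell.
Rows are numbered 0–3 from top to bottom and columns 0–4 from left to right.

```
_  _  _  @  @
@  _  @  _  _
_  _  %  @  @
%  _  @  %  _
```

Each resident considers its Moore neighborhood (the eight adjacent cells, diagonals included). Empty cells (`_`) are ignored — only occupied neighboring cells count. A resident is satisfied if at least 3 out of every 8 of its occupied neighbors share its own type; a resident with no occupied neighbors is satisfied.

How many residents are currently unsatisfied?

3

Row 0: (0,3)@ 2/2 ✓ · (0,4)@ 1/1 ✓
Row 1: (1,0)@ 0/0 ✓ · (1,2)@ 2/3 ✓
Row 2: (2,2)% 1/4 ✗ · (2,3)@ 3/5 ✓ · (2,4)@ 1/2 ✓
Row 3: (3,0)% 0/0 ✓ · (3,2)@ 1/3 ✗ · (3,3)% 1/4 ✗
Unsatisfied: (2,2), (3,2), (3,3) — 3 in total.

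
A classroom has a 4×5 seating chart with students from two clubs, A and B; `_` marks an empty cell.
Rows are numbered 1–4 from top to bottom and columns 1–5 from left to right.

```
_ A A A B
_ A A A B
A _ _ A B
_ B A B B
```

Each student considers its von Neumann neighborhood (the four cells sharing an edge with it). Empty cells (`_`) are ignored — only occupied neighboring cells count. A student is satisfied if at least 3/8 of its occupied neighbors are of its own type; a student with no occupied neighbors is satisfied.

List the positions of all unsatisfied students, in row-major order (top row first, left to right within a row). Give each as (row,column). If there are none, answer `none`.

(3,4), (4,2), (4,3), (4,4)

(1,2)A 2/2 satisfied
(1,3)A 3/3 satisfied
(1,4)A 2/3 satisfied
(1,5)B 1/2 satisfied
(2,2)A 2/2 satisfied
(2,3)A 3/3 satisfied
(2,4)A 3/4 satisfied
(2,5)B 2/3 satisfied
(3,1)A 0/0 satisfied
(3,4)A 1/3 not
(3,5)B 2/3 satisfied
(4,2)B 0/1 not
(4,3)A 0/2 not
(4,4)B 1/3 not
(4,5)B 2/2 satisfied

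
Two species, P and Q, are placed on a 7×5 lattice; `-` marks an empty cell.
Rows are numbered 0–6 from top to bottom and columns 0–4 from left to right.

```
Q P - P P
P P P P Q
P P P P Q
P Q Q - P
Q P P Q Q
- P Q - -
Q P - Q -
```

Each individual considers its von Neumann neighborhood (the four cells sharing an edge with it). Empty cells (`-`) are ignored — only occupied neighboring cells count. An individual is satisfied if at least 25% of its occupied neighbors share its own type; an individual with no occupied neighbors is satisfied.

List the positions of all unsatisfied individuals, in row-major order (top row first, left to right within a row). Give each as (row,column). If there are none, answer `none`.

(0,0)Q 0/2 not
(0,1)P 1/2 satisfied
(0,3)P 2/2 satisfied
(0,4)P 1/2 satisfied
(1,0)P 2/3 satisfied
(1,1)P 4/4 satisfied
(1,2)P 3/3 satisfied
(1,3)P 3/4 satisfied
(1,4)Q 1/3 satisfied
(2,0)P 3/3 satisfied
(2,1)P 3/4 satisfied
(2,2)P 3/4 satisfied
(2,3)P 2/3 satisfied
(2,4)Q 1/3 satisfied
(3,0)P 1/3 satisfied
(3,1)Q 1/4 satisfied
(3,2)Q 1/3 satisfied
(3,4)P 0/2 not
(4,0)Q 0/2 not
(4,1)P 2/4 satisfied
(4,2)P 1/4 satisfied
(4,3)Q 1/2 satisfied
(4,4)Q 1/2 satisfied
(5,1)P 2/3 satisfied
(5,2)Q 0/2 not
(6,0)Q 0/1 not
(6,1)P 1/2 satisfied
(6,3)Q 0/0 satisfied

(0,0), (3,4), (4,0), (5,2), (6,0)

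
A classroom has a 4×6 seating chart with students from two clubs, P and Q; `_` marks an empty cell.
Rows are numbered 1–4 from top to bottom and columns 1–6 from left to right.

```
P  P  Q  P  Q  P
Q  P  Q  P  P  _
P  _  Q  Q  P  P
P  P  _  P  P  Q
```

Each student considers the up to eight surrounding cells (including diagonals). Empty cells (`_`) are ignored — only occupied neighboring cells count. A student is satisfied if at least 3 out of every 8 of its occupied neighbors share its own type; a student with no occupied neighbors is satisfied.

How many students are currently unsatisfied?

(1,1)P 2/3 ok
(1,2)P 2/5 ok
(1,3)Q 1/5 unhappy
(1,4)P 2/5 ok
(1,5)Q 0/4 unhappy
(1,6)P 1/2 ok
(2,1)Q 0/4 unhappy
(2,2)P 3/7 ok
(2,3)Q 3/7 ok
(2,4)P 3/8 ok
(2,5)P 5/7 ok
(3,1)P 3/4 ok
(3,3)Q 2/6 unhappy
(3,4)Q 2/7 unhappy
(3,5)P 5/7 ok
(3,6)P 3/4 ok
(4,1)P 2/2 ok
(4,2)P 2/3 ok
(4,4)P 2/4 ok
(4,5)P 3/5 ok
(4,6)Q 0/3 unhappy
Unsatisfied: (1,3), (1,5), (2,1), (3,3), (3,4), (4,6) — 6 in total.

6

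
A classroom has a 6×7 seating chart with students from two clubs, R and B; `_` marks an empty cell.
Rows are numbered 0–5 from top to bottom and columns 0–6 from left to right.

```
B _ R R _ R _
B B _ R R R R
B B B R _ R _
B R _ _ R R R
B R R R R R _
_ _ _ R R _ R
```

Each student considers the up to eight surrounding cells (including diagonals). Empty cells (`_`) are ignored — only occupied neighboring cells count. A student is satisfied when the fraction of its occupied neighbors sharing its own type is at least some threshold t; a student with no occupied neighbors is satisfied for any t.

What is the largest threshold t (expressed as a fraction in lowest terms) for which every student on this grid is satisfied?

Row 0: (0,0)B 2/2 · (0,2)R 2/3 · (0,3)R 3/3 · (0,5)R 3/3
Row 1: (1,0)B 4/4 · (1,1)B 5/6 · (1,3)R 4/5 · (1,4)R 6/6 · (1,5)R 4/4 · (1,6)R 3/3
Row 2: (2,0)B 4/5 · (2,1)B 5/6 · (2,2)B 2/5 · (2,3)R 3/4 · (2,5)R 6/6
Row 3: (3,0)B 3/5 · (3,1)R 2/7 · (3,4)R 6/6 · (3,5)R 5/5 · (3,6)R 3/3
Row 4: (4,0)B 1/3 · (4,1)R 2/4 · (4,2)R 4/4 · (4,3)R 5/5 · (4,4)R 6/6 · (4,5)R 6/6
Row 5: (5,3)R 4/4 · (5,4)R 4/4 · (5,6)R 1/1
The smallest same-type fraction is 2/7 at (3,1), which reduces to 2/7. Any threshold above that leaves this student unsatisfied.

2/7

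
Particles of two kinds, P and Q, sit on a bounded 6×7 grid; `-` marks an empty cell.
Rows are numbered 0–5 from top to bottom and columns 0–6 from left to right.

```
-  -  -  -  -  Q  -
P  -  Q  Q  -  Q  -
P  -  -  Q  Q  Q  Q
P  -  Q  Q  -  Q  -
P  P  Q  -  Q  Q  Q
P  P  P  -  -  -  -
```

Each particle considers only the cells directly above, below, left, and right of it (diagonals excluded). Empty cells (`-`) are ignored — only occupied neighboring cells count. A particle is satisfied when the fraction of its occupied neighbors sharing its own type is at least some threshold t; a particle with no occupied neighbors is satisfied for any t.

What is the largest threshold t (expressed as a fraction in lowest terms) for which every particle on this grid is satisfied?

1/3

(0,5)Q 1/1
(1,0)P 1/1
(1,2)Q 1/1
(1,3)Q 2/2
(1,5)Q 2/2
(2,0)P 2/2
(2,3)Q 3/3
(2,4)Q 2/2
(2,5)Q 4/4
(2,6)Q 1/1
(3,0)P 2/2
(3,2)Q 2/2
(3,3)Q 2/2
(3,5)Q 2/2
(4,0)P 3/3
(4,1)P 2/3
(4,2)Q 1/3
(4,4)Q 1/1
(4,5)Q 3/3
(4,6)Q 1/1
(5,0)P 2/2
(5,1)P 3/3
(5,2)P 1/2
The smallest same-type fraction is 1/3 at (4,2), which reduces to 1/3. Any threshold above that leaves this particle unsatisfied.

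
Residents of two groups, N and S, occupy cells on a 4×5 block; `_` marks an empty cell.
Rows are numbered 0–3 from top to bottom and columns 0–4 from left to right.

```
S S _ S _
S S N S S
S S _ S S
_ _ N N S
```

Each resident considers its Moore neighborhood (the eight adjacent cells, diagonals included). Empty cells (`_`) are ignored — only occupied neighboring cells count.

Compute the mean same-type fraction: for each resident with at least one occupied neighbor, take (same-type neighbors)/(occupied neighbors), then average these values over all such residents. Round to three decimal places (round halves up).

0.685

Row 0: (0,0)S 3/3 · (0,1)S 3/4 · (0,3)S 2/3
Row 1: (1,0)S 5/5 · (1,1)S 5/6 · (1,2)N 0/6 · (1,3)S 4/5 · (1,4)S 4/4
Row 2: (2,0)S 3/3 · (2,1)S 3/5 · (2,3)S 4/7 · (2,4)S 4/5
Row 3: (3,2)N 1/3 · (3,3)N 1/4 · (3,4)S 2/3
Sum over 15 residents: 3/3 + 3/4 + 2/3 + 5/5 + 5/6 + 0/6 + 4/5 + 4/4 + 3/3 + 3/5 + 4/7 + 4/5 + 1/3 + 1/4 + 2/3 = 719/70; mean = 719/70 ÷ 15 = 719/1050 = 0.684761… → 0.685.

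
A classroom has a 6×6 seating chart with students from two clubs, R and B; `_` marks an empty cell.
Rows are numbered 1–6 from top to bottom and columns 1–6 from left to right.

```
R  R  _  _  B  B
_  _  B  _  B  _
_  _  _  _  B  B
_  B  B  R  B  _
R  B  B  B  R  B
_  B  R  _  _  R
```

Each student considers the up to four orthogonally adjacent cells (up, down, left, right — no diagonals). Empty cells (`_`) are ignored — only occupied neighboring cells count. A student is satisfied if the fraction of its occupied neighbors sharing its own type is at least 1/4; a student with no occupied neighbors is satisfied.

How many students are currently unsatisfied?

Row 1: (1,1)R 1/1 ok · (1,2)R 1/1 ok · (1,5)B 2/2 ok · (1,6)B 1/1 ok
Row 2: (2,3)B 0/0 ok · (2,5)B 2/2 ok
Row 3: (3,5)B 3/3 ok · (3,6)B 1/1 ok
Row 4: (4,2)B 2/2 ok · (4,3)B 2/3 ok · (4,4)R 0/3 unhappy · (4,5)B 1/3 ok
Row 5: (5,1)R 0/1 unhappy · (5,2)B 3/4 ok · (5,3)B 3/4 ok · (5,4)B 1/3 ok · (5,5)R 0/3 unhappy · (5,6)B 0/2 unhappy
Row 6: (6,2)B 1/2 ok · (6,3)R 0/2 unhappy · (6,6)R 0/1 unhappy
Unsatisfied: (4,4), (5,1), (5,5), (5,6), (6,3), (6,6) — 6 in total.

6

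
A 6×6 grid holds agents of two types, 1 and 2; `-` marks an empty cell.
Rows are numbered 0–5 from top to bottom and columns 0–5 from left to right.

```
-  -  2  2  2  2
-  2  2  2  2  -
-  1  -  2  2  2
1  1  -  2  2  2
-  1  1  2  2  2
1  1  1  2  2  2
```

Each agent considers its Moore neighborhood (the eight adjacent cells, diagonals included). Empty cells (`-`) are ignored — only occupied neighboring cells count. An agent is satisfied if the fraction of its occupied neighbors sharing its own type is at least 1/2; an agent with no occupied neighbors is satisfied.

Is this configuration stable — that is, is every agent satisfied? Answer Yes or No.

(0,2)2 4/4 satisfied
(0,3)2 5/5 satisfied
(0,4)2 4/4 satisfied
(0,5)2 2/2 satisfied
(1,1)2 2/3 satisfied
(1,2)2 5/6 satisfied
(1,3)2 7/7 satisfied
(1,4)2 7/7 satisfied
(2,1)1 2/4 satisfied
(2,3)2 6/6 satisfied
(2,4)2 7/7 satisfied
(2,5)2 4/4 satisfied
(3,0)1 3/3 satisfied
(3,1)1 4/4 satisfied
(3,3)2 5/6 satisfied
(3,4)2 8/8 satisfied
(3,5)2 5/5 satisfied
(4,1)1 6/6 satisfied
(4,2)1 4/7 satisfied
(4,3)2 5/7 satisfied
(4,4)2 8/8 satisfied
(4,5)2 5/5 satisfied
(5,0)1 2/2 satisfied
(5,1)1 4/4 satisfied
(5,2)1 3/5 satisfied
(5,3)2 3/5 satisfied
(5,4)2 5/5 satisfied
(5,5)2 3/3 satisfied
All meet the threshold, so the configuration is stable.

Yes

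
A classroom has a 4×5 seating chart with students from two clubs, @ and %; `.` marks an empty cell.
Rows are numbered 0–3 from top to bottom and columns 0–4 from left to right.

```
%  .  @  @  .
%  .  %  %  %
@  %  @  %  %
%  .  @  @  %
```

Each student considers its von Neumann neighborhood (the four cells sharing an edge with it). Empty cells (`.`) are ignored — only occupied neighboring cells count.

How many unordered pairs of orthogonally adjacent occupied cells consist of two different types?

Scan each occupied cell's neighbors to the right and below so each pair is counted once.
From row 0: 2 unlike of 4 pairs (running 2/4).
From row 1: 2 unlike of 6 pairs (running 4/10).
From row 2: 5 unlike of 8 pairs (running 9/18).
From row 3: 1 unlike of 2 pairs (running 10/20).
Total adjacent occupied pairs: 20; unlike-type pairs: 10.

10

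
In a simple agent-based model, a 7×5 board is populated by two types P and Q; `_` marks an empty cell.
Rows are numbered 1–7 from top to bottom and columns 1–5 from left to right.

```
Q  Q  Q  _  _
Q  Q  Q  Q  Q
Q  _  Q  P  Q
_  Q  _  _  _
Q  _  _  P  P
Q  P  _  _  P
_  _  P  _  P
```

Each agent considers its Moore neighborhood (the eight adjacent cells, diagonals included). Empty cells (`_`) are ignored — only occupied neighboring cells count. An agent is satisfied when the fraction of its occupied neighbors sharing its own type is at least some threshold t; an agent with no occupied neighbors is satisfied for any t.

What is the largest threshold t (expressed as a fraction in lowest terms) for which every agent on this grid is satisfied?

(1,1)Q 3/3
(1,2)Q 5/5
(1,3)Q 4/4
(2,1)Q 4/4
(2,2)Q 7/7
(2,3)Q 5/6
(2,4)Q 5/6
(2,5)Q 2/3
(3,1)Q 3/3
(3,3)Q 4/5
(3,4)P 0/5
(3,5)Q 2/3
(4,2)Q 3/3
(5,1)Q 2/3
(5,4)P 2/2
(5,5)P 2/2
(6,1)Q 1/2
(6,2)P 1/3
(6,5)P 3/3
(7,3)P 1/1
(7,5)P 1/1
The smallest same-type fraction is 0/5 at (3,4), which reduces to 0/1. Any threshold above that leaves this agent unsatisfied.

0/1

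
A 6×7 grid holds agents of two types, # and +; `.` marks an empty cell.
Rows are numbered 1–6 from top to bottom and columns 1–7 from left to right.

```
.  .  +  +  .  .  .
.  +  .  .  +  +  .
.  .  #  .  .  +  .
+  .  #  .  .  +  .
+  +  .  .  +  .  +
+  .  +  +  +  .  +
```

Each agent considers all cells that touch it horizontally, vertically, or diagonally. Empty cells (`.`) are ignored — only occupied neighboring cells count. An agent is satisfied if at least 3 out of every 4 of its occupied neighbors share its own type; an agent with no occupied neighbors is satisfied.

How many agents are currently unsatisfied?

(1,3)+ 2/2 ok
(1,4)+ 2/2 ok
(2,2)+ 1/2 unhappy
(2,5)+ 3/3 ok
(2,6)+ 2/2 ok
(3,3)# 1/2 unhappy
(3,6)+ 3/3 ok
(4,1)+ 2/2 ok
(4,3)# 1/2 unhappy
(4,6)+ 3/3 ok
(5,1)+ 3/3 ok
(5,2)+ 4/5 ok
(5,5)+ 3/3 ok
(5,7)+ 2/2 ok
(6,1)+ 2/2 ok
(6,3)+ 2/2 ok
(6,4)+ 3/3 ok
(6,5)+ 2/2 ok
(6,7)+ 1/1 ok
Unsatisfied: (2,2), (3,3), (4,3) — 3 in total.

3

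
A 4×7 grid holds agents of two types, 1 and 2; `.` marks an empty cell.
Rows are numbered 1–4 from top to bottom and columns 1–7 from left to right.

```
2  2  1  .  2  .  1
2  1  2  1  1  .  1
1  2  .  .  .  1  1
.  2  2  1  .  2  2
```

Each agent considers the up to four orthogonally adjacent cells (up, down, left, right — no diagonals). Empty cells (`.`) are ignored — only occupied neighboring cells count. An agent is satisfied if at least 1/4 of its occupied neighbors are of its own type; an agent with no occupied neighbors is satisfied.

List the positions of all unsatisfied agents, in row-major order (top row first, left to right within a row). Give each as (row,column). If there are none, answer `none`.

(1,3), (1,5), (2,2), (2,3), (3,1), (4,4)

(1,1)2 2/2 ✓
(1,2)2 1/3 ✓
(1,3)1 0/2 ✗
(1,5)2 0/1 ✗
(1,7)1 1/1 ✓
(2,1)2 1/3 ✓
(2,2)1 0/4 ✗
(2,3)2 0/3 ✗
(2,4)1 1/2 ✓
(2,5)1 1/2 ✓
(2,7)1 2/2 ✓
(3,1)1 0/2 ✗
(3,2)2 1/3 ✓
(3,6)1 1/2 ✓
(3,7)1 2/3 ✓
(4,2)2 2/2 ✓
(4,3)2 1/2 ✓
(4,4)1 0/1 ✗
(4,6)2 1/2 ✓
(4,7)2 1/2 ✓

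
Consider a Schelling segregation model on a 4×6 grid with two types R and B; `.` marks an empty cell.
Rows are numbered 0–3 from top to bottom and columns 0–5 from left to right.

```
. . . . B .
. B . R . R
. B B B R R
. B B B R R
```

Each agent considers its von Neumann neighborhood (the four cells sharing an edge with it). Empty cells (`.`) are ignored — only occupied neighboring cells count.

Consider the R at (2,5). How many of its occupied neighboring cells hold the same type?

3

Occupied neighbors of (2,5): (1,5)=R, (3,5)=R, (2,4)=R.
Same type (R): 3 of 3.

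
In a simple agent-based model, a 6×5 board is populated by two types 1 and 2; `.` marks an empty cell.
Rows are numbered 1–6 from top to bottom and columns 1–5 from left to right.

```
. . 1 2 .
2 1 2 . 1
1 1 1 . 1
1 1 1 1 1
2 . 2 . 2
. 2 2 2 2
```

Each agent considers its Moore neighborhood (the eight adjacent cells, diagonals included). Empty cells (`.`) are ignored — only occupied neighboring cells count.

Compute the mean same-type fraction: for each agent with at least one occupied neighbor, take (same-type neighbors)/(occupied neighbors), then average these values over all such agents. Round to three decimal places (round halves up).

(1,3)1 1/3
(1,4)2 1/3
(2,1)2 0/3
(2,2)1 4/6
(2,3)2 1/5
(2,5)1 1/2
(3,1)1 4/5
(3,2)1 6/8
(3,3)1 5/6
(3,5)1 3/3
(4,1)1 3/4
(4,2)1 5/7
(4,3)1 4/5
(4,4)1 4/6
(4,5)1 2/3
(5,1)2 1/3
(5,3)2 3/6
(5,5)2 2/4
(6,2)2 3/3
(6,3)2 3/3
(6,4)2 4/4
(6,5)2 2/2
Sum over 22 agents: 1/3 + 1/3 + 0/3 + 4/6 + 1/5 + 1/2 + 4/5 + 6/8 + 5/6 + 3/3 + 3/4 + 5/7 + 4/5 + 4/6 + 2/3 + 1/3 + 3/6 + 2/4 + 3/3 + 3/3 + 4/4 + 2/2 = 3013/210; mean = 3013/210 ÷ 22 = 3013/4620 = 0.652164… → 0.652.

0.652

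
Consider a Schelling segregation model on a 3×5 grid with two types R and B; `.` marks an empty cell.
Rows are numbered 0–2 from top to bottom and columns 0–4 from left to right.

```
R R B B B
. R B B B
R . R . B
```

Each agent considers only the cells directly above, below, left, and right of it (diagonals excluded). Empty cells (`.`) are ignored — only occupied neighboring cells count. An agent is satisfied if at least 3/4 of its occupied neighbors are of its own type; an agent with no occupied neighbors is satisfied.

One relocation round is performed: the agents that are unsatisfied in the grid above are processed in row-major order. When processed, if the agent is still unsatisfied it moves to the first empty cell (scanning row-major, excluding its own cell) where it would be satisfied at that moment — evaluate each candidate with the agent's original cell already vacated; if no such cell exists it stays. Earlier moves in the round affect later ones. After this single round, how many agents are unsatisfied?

Initially unsatisfied (in order): (0,1), (0,2), (1,1), (1,2), (2,2).
  (0,1) → (1,0).
  (0,2): now satisfied by earlier moves; stays.
  (1,1) → (2,1).
  (1,2): no empty cell satisfies it; stays.
  (2,2): no empty cell satisfies it; stays.
Resulting grid:
R . B B B
R . B B B
R R R . B
Unsatisfied now: (1,2), (2,2).

2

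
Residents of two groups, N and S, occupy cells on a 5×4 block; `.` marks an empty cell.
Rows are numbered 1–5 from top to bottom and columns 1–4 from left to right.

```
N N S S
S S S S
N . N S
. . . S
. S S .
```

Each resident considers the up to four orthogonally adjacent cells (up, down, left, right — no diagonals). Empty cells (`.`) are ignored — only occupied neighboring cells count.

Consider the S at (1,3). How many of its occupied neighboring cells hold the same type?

2

Occupied neighbors of (1,3): (2,3)=S, (1,2)=N, (1,4)=S.
Same type (S): 2 of 3.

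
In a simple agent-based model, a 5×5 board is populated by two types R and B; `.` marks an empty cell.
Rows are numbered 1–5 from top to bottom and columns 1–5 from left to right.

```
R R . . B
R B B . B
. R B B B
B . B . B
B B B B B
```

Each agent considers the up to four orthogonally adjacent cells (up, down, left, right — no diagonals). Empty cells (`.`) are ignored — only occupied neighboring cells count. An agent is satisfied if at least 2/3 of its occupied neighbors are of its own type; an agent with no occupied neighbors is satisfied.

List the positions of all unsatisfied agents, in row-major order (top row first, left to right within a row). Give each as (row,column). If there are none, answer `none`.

(1,2), (2,1), (2,2), (3,2)

Row 1: (1,1)R 2/2 ✓ · (1,2)R 1/2 ✗ · (1,5)B 1/1 ✓
Row 2: (2,1)R 1/2 ✗ · (2,2)B 1/4 ✗ · (2,3)B 2/2 ✓ · (2,5)B 2/2 ✓
Row 3: (3,2)R 0/2 ✗ · (3,3)B 3/4 ✓ · (3,4)B 2/2 ✓ · (3,5)B 3/3 ✓
Row 4: (4,1)B 1/1 ✓ · (4,3)B 2/2 ✓ · (4,5)B 2/2 ✓
Row 5: (5,1)B 2/2 ✓ · (5,2)B 2/2 ✓ · (5,3)B 3/3 ✓ · (5,4)B 2/2 ✓ · (5,5)B 2/2 ✓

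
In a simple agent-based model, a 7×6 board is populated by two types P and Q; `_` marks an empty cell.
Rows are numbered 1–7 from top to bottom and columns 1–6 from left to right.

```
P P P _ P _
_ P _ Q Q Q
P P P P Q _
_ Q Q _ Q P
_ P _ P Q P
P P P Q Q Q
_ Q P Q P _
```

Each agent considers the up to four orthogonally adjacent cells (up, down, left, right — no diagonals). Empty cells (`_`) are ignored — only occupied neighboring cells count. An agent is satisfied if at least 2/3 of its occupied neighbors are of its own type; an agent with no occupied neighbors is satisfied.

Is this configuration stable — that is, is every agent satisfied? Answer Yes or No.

No

(1,1)P 1/1 ✓
(1,2)P 3/3 ✓
(1,3)P 1/1 ✓
(1,5)P 0/1 ✗
(2,2)P 2/2 ✓
(2,4)Q 1/2 ✗
(2,5)Q 3/4 ✓
(2,6)Q 1/1 ✓
(3,1)P 1/1 ✓
(3,2)P 3/4 ✓
(3,3)P 2/3 ✓
(3,4)P 1/3 ✗
(3,5)Q 2/3 ✓
(4,2)Q 1/3 ✗
(4,3)Q 1/2 ✗
(4,5)Q 2/3 ✓
(4,6)P 1/2 ✗
(5,2)P 1/2 ✗
(5,4)P 0/2 ✗
(5,5)Q 2/4 ✗
(5,6)P 1/3 ✗
(6,1)P 1/1 ✓
(6,2)P 3/4 ✓
(6,3)P 2/3 ✓
(6,4)Q 2/4 ✗
(6,5)Q 3/4 ✓
(6,6)Q 1/2 ✗
(7,2)Q 0/2 ✗
(7,3)P 1/3 ✗
(7,4)Q 1/3 ✗
(7,5)P 0/2 ✗
For instance (1,5) has only 0/1 same-type neighbors, below 2/3.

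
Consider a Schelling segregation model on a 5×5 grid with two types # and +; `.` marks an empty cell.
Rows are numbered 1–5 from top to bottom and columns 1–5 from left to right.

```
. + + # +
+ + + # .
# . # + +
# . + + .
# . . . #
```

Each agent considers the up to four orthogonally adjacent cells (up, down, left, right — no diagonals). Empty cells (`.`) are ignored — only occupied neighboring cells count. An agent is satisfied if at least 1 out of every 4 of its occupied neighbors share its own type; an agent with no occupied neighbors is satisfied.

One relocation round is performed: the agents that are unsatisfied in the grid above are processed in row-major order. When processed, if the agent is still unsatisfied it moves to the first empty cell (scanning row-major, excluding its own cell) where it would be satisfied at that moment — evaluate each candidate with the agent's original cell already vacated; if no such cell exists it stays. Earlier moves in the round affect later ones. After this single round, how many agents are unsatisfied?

0

Initially unsatisfied (in order): (1,5), (3,3).
  (1,5) → (1,1).
  (3,3) → (1,5).
Resulting grid:
+ + + # #
+ + + # .
# . . + +
# . + + .
# . . . #
All satisfied now.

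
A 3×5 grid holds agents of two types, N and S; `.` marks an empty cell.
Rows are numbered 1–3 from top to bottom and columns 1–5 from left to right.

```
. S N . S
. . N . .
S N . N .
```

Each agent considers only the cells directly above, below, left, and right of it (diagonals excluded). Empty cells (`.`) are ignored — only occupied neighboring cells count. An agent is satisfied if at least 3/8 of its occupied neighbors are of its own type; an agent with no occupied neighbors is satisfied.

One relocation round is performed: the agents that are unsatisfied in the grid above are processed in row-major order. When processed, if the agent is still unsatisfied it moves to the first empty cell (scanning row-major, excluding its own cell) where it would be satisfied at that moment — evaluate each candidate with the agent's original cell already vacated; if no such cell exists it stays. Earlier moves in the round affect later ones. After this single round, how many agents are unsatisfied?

0

Initially unsatisfied (in order): (1,2), (3,1), (3,2).
  (1,2) → (1,1).
  (3,1) → (1,2).
  (3,2): now satisfied by earlier moves; stays.
Resulting grid:
S S N . S
. . N . .
. N . N .
All satisfied now.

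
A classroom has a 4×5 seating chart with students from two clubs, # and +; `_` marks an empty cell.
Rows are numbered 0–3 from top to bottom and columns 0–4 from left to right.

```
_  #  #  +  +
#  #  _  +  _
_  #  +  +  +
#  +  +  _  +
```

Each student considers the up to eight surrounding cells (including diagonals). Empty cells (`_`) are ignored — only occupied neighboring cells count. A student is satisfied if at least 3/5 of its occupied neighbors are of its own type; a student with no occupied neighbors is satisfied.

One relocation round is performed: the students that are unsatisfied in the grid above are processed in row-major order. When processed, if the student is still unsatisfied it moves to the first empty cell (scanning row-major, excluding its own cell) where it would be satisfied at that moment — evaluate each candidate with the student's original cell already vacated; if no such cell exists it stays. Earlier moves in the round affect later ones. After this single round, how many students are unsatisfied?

0

Initially unsatisfied (in order): (0,2), (2,1), (3,0), (3,1).
  (0,2) → (0,0).
  (2,1) → (2,0).
  (3,0): no empty cell satisfies it; stays.
  (3,1) → (1,2).
Resulting grid:
# # _ + +
# # + + _
# _ + + +
# _ + _ +
All satisfied now.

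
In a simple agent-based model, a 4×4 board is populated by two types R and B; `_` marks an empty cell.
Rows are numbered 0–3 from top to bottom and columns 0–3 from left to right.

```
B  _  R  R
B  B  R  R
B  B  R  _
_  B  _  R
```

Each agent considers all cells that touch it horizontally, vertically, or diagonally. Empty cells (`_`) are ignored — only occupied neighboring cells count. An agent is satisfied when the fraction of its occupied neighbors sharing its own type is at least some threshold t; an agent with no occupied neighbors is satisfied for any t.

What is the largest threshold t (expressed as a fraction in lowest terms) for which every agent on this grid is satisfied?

1/2

(0,0)B 2/2
(0,2)R 3/4
(0,3)R 3/3
(1,0)B 4/4
(1,1)B 4/7
(1,2)R 4/6
(1,3)R 4/4
(2,0)B 4/4
(2,1)B 4/6
(2,2)R 3/6
(3,1)B 2/3
(3,3)R 1/1
The smallest same-type fraction is 3/6 at (2,2), which reduces to 1/2. Any threshold above that leaves this agent unsatisfied.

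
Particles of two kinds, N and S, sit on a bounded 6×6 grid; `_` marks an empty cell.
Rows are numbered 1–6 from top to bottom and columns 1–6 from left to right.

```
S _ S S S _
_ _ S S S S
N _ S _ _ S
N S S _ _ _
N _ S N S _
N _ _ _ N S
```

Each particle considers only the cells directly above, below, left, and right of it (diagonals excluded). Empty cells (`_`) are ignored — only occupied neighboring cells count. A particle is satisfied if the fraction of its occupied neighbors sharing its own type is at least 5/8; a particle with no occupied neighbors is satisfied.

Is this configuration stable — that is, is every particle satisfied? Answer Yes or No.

Row 1: (1,1)S 0/0 ✓ · (1,3)S 2/2 ✓ · (1,4)S 3/3 ✓ · (1,5)S 2/2 ✓
Row 2: (2,3)S 3/3 ✓ · (2,4)S 3/3 ✓ · (2,5)S 3/3 ✓ · (2,6)S 2/2 ✓
Row 3: (3,1)N 1/1 ✓ · (3,3)S 2/2 ✓ · (3,6)S 1/1 ✓
Row 4: (4,1)N 2/3 ✓ · (4,2)S 1/2 ✗ · (4,3)S 3/3 ✓
Row 5: (5,1)N 2/2 ✓ · (5,3)S 1/2 ✗ · (5,4)N 0/2 ✗ · (5,5)S 0/2 ✗
Row 6: (6,1)N 1/1 ✓ · (6,5)N 0/2 ✗ · (6,6)S 0/1 ✗
For instance (4,2) has only 1/2 same-type neighbors, below 5/8.

No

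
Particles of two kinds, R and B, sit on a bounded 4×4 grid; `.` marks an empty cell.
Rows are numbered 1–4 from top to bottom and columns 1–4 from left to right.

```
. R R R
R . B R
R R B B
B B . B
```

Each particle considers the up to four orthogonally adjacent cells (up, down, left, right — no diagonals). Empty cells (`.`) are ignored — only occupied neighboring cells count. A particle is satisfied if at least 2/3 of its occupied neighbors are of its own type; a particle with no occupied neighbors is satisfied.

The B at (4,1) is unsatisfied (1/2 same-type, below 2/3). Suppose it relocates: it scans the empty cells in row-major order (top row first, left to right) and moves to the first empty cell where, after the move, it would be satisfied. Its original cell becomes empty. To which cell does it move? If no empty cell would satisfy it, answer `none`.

(4,3)

Vacating (4,1). Empty cells in order:
  (1,1): 0/2 same-type → still unsatisfied.
  (2,2): 1/4 same-type → still unsatisfied.
  (4,3): 3/3 same-type → satisfied — stop here.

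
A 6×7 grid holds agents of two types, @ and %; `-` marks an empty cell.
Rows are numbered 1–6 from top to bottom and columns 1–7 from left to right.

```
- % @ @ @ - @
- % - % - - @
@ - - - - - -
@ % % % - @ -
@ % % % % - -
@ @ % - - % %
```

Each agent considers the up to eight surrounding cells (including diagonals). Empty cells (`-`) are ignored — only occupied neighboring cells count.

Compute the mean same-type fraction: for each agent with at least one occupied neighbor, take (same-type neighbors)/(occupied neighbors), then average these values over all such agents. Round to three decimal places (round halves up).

0.629

Row 1: (1,2)% 1/2 · (1,3)@ 1/4 · (1,4)@ 2/3 · (1,5)@ 1/2 · (1,7)@ 1/1
Row 2: (2,2)% 1/3 · (2,4)% 0/3 · (2,7)@ 1/1
Row 3: (3,1)@ 1/3
Row 4: (4,1)@ 2/4 · (4,2)% 3/6 · (4,3)% 5/5 · (4,4)% 4/4 · (4,6)@ 0/1
Row 5: (5,1)@ 3/5 · (5,2)% 4/8 · (5,3)% 6/7 · (5,4)% 5/5 · (5,5)% 3/4
Row 6: (6,1)@ 2/3 · (6,2)@ 2/5 · (6,3)% 3/4 · (6,6)% 2/2 · (6,7)% 1/1
Sum over 24 agents: 1/2 + 1/4 + 2/3 + 1/2 + 1/1 + 1/3 + 0/3 + 1/1 + 1/3 + 2/4 + 3/6 + 5/5 + 4/4 + 0/1 + 3/5 + 4/8 + 6/7 + 5/5 + 3/4 + 2/3 + 2/5 + 3/4 + 2/2 + 1/1 = 423/28; mean = 423/28 ÷ 24 = 141/224 = 0.629464… → 0.629.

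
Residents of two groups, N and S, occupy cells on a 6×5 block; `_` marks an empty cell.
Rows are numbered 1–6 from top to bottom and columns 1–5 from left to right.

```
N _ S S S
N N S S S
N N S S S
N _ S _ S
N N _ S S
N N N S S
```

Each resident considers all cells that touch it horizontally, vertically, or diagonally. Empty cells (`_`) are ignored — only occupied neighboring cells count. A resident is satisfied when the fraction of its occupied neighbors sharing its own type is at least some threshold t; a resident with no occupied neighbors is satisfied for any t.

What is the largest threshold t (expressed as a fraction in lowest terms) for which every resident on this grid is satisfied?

1/2

(1,1)N 2/2
(1,3)S 3/4
(1,4)S 5/5
(1,5)S 3/3
(2,1)N 4/4
(2,2)N 4/7
(2,3)S 5/7
(2,4)S 8/8
(2,5)S 5/5
(3,1)N 4/4
(3,2)N 4/7
(3,3)S 4/6
(3,4)S 7/7
(3,5)S 4/4
(4,1)N 4/4
(4,3)S 3/5
(4,5)S 4/4
(5,1)N 4/4
(5,2)N 5/6
(5,4)S 5/6
(5,5)S 4/4
(6,1)N 3/3
(6,2)N 4/4
(6,3)N 2/4
(6,4)S 3/4
(6,5)S 3/3
The smallest same-type fraction is 2/4 at (6,3), which reduces to 1/2. Any threshold above that leaves this resident unsatisfied.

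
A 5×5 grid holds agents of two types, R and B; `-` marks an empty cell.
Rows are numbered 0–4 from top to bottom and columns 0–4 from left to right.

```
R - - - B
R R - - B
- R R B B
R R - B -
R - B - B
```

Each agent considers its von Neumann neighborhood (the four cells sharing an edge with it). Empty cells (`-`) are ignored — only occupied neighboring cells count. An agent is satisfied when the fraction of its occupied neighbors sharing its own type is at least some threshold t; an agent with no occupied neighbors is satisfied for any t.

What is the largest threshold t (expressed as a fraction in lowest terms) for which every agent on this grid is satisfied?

Row 0: (0,0)R 1/1 · (0,4)B 1/1
Row 1: (1,0)R 2/2 · (1,1)R 2/2 · (1,4)B 2/2
Row 2: (2,1)R 3/3 · (2,2)R 1/2 · (2,3)B 2/3 · (2,4)B 2/2
Row 3: (3,0)R 2/2 · (3,1)R 2/2 · (3,3)B 1/1
Row 4: (4,0)R 1/1 · (4,2)B — no occupied neighbors · (4,4)B — no occupied neighbors
The smallest same-type fraction is 1/2 at (2,2), which reduces to 1/2. Any threshold above that leaves this agent unsatisfied.

1/2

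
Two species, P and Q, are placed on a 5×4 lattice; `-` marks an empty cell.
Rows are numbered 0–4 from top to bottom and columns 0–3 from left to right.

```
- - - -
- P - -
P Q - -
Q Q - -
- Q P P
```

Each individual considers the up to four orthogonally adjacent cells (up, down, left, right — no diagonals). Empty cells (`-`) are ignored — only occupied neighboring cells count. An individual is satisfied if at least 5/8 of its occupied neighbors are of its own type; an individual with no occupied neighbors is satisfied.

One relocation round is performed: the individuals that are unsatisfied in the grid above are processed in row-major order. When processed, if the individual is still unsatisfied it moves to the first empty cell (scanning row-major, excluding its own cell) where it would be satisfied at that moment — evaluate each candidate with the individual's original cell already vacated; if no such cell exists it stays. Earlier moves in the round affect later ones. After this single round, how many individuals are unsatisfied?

0

Initially unsatisfied (in order): (1,1), (2,0), (2,1), (3,0), (4,1), (4,2).
  (1,1) → (0,0).
  (2,0) → (0,1).
  (2,1): now satisfied by earlier moves; stays.
  (3,0): now satisfied by earlier moves; stays.
  (4,1) → (0,3).
  (4,2): now satisfied by earlier moves; stays.
Resulting grid:
P P - Q
- - - -
- Q - -
Q Q - -
- - P P
All satisfied now.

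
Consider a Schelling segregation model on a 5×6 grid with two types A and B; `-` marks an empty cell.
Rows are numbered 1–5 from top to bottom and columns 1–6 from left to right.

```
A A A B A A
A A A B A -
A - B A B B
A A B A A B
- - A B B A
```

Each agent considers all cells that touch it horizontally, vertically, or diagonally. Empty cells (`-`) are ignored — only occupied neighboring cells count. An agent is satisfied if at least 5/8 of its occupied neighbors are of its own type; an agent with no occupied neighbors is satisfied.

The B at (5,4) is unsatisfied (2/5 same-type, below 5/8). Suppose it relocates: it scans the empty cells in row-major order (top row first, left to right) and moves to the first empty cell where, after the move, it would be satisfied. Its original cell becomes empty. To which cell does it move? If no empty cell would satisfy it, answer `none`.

none

Vacating (5,4). Empty cells in order:
  (2,6): 2/5 same-type → still unsatisfied.
  (3,2): 2/8 same-type → still unsatisfied.
  (5,1): 0/2 same-type → still unsatisfied.
  (5,2): 1/4 same-type → still unsatisfied.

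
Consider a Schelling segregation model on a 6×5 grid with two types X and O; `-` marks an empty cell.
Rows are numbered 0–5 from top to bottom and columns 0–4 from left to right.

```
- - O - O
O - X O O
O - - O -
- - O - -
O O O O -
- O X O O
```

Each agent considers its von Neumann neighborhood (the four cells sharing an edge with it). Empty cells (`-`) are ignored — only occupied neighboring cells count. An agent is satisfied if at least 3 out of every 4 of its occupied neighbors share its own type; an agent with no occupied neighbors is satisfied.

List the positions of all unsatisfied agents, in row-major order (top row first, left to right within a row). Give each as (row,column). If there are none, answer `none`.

(0,2), (1,2), (1,3), (5,1), (5,2), (5,3)

(0,2)O 0/1 not
(0,4)O 1/1 satisfied
(1,0)O 1/1 satisfied
(1,2)X 0/2 not
(1,3)O 2/3 not
(1,4)O 2/2 satisfied
(2,0)O 1/1 satisfied
(2,3)O 1/1 satisfied
(3,2)O 1/1 satisfied
(4,0)O 1/1 satisfied
(4,1)O 3/3 satisfied
(4,2)O 3/4 satisfied
(4,3)O 2/2 satisfied
(5,1)O 1/2 not
(5,2)X 0/3 not
(5,3)O 2/3 not
(5,4)O 1/1 satisfied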